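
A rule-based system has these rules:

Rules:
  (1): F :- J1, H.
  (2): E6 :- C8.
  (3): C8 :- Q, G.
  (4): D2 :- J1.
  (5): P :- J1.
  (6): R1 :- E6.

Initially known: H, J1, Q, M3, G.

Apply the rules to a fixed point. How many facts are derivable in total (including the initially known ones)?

Round 1 — (1), (3), (4), (5), derive F, C8, D2, P.
Round 2 — (2), derive E6.
Round 3 — (6), derive R1.
Closure: {C8, D2, E6, F, G, H, J1, M3, P, Q, R1} — 11 facts.

11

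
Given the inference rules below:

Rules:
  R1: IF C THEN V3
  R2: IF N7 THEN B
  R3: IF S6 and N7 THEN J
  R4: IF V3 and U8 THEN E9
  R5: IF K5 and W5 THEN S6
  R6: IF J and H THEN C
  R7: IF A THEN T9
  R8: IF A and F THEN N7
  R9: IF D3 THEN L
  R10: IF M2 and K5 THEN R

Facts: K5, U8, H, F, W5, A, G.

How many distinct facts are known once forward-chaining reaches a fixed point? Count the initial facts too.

Round 1 fires R5, R7, R8, giving S6, T9, N7.
Round 2 fires R2, R3, giving B, J.
Round 3 fires R6, giving C.
Round 4 fires R1, giving V3.
Round 5 fires R4, giving E9.
Closure: {A, B, C, E9, F, G, H, J, K5, N7, S6, T9, U8, V3, W5} — 15 facts.

15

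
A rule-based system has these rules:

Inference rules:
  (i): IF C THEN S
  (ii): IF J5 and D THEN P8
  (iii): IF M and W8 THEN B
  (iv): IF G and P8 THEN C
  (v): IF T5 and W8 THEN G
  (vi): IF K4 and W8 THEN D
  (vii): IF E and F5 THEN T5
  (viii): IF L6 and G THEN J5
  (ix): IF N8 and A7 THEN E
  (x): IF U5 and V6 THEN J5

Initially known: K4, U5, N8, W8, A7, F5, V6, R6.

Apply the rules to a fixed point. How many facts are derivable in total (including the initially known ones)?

Round 1 fires (vi), (ix), (x), giving D, E, J5.
Round 2 fires (ii), (vii), giving P8, T5.
Round 3 fires (v), giving G.
Round 4 fires (iv), giving C.
Round 5 fires (i), giving S.
Closure: {A7, C, D, E, F5, G, J5, K4, N8, P8, R6, S, T5, U5, V6, W8} — 16 facts.

16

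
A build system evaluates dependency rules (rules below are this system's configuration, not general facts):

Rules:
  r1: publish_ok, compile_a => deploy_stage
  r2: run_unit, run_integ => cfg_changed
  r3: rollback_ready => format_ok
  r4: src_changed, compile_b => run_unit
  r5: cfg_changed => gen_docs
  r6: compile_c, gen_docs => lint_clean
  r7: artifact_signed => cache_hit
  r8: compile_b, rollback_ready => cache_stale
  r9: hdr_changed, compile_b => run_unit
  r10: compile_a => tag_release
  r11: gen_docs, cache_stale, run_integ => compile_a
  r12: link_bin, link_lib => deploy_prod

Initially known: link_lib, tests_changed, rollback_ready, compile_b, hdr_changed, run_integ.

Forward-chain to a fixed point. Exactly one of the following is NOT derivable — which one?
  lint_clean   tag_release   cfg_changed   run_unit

Round 1 — r3, r8, r9, derive format_ok, cache_stale, run_unit.
Round 2 — r2, derive cfg_changed.
Round 3 — r5, derive gen_docs.
Round 4 — r11, derive compile_a.
Round 5 — r10, derive tag_release.
Derived: run_unit (round 1), cfg_changed (round 2), tag_release (round 5). lint_clean never appears in any round.

lint_clean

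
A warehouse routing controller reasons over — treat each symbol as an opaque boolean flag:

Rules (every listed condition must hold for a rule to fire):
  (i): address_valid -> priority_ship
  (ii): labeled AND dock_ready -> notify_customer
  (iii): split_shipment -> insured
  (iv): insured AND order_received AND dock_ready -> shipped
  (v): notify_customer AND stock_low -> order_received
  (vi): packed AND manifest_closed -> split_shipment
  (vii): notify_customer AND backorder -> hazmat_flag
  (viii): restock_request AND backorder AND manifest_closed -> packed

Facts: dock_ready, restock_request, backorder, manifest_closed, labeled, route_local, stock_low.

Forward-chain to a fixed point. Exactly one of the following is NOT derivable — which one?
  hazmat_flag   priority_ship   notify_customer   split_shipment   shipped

Round 1 fires (ii), (viii), giving notify_customer, packed.
Round 2 fires (v), (vi), (vii), giving order_received, split_shipment, hazmat_flag.
Round 3 fires (iii), giving insured.
Round 4 fires (iv), giving shipped.
Derived: notify_customer (round 1), split_shipment (round 2), hazmat_flag (round 2), shipped (round 4). priority_ship never appears in any round.

priority_ship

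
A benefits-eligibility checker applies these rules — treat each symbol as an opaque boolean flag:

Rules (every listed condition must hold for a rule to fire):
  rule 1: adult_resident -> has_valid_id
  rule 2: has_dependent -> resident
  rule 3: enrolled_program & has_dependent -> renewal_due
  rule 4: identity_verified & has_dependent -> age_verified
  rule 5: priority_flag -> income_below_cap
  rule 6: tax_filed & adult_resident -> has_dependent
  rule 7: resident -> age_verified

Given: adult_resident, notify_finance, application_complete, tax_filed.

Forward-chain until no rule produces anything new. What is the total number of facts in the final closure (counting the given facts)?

8

[1] rule 1 [adult_resident -> has_valid_id]; rule 6 [tax_filed & adult_resident -> has_dependent]. ⇒ new: has_valid_id, has_dependent.
[2] rule 2 [has_dependent -> resident]. ⇒ new: resident.
[3] rule 7 [resident -> age_verified]. ⇒ new: age_verified.
Closure: {adult_resident, age_verified, application_complete, has_dependent, has_valid_id, notify_finance, resident, tax_filed} — 8 facts.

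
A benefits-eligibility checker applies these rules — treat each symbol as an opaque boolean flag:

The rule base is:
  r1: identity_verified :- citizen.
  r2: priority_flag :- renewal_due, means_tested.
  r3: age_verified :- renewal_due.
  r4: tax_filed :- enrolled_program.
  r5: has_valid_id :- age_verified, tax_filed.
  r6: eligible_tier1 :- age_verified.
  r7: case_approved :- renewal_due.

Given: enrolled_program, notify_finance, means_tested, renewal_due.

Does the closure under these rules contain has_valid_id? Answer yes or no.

yes

Round 1: r2 [priority_flag :- renewal_due, means_tested.]; r3 [age_verified :- renewal_due.]; r4 [tax_filed :- enrolled_program.]; r7 [case_approved :- renewal_due.]. New: priority_flag, age_verified, tax_filed, case_approved.
Round 2: r5 [has_valid_id :- age_verified, tax_filed.]; r6 [eligible_tier1 :- age_verified.]. New: has_valid_id, eligible_tier1.
has_valid_id appears in round 2, so it is derivable.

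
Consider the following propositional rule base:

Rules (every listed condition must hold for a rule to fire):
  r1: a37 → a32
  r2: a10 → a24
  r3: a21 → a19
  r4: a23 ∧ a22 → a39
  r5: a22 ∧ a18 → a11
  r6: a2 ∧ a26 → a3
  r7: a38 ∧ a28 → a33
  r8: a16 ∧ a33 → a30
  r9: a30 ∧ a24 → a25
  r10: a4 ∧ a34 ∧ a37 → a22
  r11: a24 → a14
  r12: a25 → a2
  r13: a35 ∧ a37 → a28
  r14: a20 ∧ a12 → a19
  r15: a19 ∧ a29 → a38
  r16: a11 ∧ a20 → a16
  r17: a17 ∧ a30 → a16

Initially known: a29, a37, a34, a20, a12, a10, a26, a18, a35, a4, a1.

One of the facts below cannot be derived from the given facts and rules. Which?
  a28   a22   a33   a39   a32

a39

Round 1 fires r1, r2, r10, r13, r14, giving a32, a24, a22, a28, a19.
Round 2 fires r5, r11, r15, giving a11, a14, a38.
Round 3 fires r7, r16, giving a33, a16.
Round 4 fires r8, giving a30.
Round 5 fires r9, giving a25.
Round 6 fires r12, giving a2.
Round 7 fires r6, giving a3.
Derived: a28 (round 1), a22 (round 1), a33 (round 3), a32 (round 1). a39 never appears in any round.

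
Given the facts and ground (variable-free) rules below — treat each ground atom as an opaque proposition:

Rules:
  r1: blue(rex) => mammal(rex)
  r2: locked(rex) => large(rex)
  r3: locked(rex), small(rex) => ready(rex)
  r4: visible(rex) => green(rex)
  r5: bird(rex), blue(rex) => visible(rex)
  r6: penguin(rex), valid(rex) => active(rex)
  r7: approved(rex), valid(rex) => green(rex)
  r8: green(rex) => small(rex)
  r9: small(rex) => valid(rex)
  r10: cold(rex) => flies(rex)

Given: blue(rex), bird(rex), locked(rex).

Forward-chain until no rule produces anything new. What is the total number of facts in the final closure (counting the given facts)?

[1] r1 [blue(rex) => mammal(rex)]; r2 [locked(rex) => large(rex)]; r5 [bird(rex), blue(rex) => visible(rex)]. ⇒ new: mammal(rex), large(rex), visible(rex).
[2] r4 [visible(rex) => green(rex)]. ⇒ new: green(rex).
[3] r8 [green(rex) => small(rex)]. ⇒ new: small(rex).
[4] r3 [locked(rex), small(rex) => ready(rex)]; r9 [small(rex) => valid(rex)]. ⇒ new: ready(rex), valid(rex).
Closure: {bird(rex), blue(rex), green(rex), large(rex), locked(rex), mammal(rex), ready(rex), small(rex), valid(rex), visible(rex)} — 10 facts.

10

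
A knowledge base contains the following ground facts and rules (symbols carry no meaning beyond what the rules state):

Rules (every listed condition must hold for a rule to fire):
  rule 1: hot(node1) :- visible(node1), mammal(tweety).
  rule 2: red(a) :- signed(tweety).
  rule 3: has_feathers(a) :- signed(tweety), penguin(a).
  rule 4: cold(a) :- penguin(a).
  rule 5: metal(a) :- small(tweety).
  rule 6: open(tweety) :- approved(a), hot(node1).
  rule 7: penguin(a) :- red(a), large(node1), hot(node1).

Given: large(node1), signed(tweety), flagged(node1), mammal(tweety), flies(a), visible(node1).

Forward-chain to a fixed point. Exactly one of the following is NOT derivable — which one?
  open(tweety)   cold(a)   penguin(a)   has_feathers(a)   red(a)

Round 1: rule 1 [hot(node1) :- visible(node1), mammal(tweety).]; rule 2 [red(a) :- signed(tweety).]. New: hot(node1), red(a).
Round 2: rule 7 [penguin(a) :- red(a), large(node1), hot(node1).]. New: penguin(a).
Round 3: rule 3 [has_feathers(a) :- signed(tweety), penguin(a).]; rule 4 [cold(a) :- penguin(a).]. New: has_feathers(a), cold(a).
Derived: has_feathers(a) (round 3), penguin(a) (round 2), red(a) (round 1), cold(a) (round 3). open(tweety) never appears in any round.

open(tweety)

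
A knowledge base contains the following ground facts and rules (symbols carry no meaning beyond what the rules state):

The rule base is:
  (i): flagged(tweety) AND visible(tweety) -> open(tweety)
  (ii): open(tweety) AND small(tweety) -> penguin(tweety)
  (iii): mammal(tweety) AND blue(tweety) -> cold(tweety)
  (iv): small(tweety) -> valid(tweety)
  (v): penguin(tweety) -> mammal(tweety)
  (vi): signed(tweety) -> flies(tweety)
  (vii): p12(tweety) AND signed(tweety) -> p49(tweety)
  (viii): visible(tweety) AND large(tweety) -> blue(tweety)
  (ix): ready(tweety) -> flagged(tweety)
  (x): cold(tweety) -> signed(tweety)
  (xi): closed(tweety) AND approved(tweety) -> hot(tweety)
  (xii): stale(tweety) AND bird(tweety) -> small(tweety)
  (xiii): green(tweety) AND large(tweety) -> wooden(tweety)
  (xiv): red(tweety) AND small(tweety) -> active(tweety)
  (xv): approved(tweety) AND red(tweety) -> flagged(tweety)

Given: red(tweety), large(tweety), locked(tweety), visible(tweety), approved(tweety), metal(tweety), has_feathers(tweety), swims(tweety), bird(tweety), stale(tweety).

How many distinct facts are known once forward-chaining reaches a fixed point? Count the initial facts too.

Round 1 fires (viii), (xii), (xv), giving blue(tweety), small(tweety), flagged(tweety).
Round 2 fires (i), (iv), (xiv), giving open(tweety), valid(tweety), active(tweety).
Round 3 fires (ii), giving penguin(tweety).
Round 4 fires (v), giving mammal(tweety).
Round 5 fires (iii), giving cold(tweety).
Round 6 fires (x), giving signed(tweety).
Round 7 fires (vi), giving flies(tweety).
Closure: {active(tweety), approved(tweety), bird(tweety), blue(tweety), cold(tweety), flagged(tweety), flies(tweety), has_feathers(tweety), large(tweety), locked(tweety), mammal(tweety), metal(tweety), open(tweety), penguin(tweety), red(tweety), signed(tweety), small(tweety), stale(tweety), swims(tweety), valid(tweety), visible(tweety)} — 21 facts.

21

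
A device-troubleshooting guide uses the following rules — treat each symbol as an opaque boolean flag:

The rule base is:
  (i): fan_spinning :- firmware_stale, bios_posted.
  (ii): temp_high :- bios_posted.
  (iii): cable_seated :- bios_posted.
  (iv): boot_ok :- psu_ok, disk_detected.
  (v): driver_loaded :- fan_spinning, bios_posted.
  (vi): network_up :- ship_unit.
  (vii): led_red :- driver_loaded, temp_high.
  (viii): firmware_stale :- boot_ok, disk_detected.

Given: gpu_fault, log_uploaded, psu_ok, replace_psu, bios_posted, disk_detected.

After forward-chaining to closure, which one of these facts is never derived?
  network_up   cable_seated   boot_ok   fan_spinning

network_up

[1] (ii) [temp_high :- bios_posted.]; (iii) [cable_seated :- bios_posted.]; (iv) [boot_ok :- psu_ok, disk_detected.]. ⇒ new: temp_high, cable_seated, boot_ok.
[2] (viii) [firmware_stale :- boot_ok, disk_detected.]. ⇒ new: firmware_stale.
[3] (i) [fan_spinning :- firmware_stale, bios_posted.]. ⇒ new: fan_spinning.
[4] (v) [driver_loaded :- fan_spinning, bios_posted.]. ⇒ new: driver_loaded.
[5] (vii) [led_red :- driver_loaded, temp_high.]. ⇒ new: led_red.
Derived: fan_spinning (round 3), cable_seated (round 1), boot_ok (round 1). network_up never appears in any round.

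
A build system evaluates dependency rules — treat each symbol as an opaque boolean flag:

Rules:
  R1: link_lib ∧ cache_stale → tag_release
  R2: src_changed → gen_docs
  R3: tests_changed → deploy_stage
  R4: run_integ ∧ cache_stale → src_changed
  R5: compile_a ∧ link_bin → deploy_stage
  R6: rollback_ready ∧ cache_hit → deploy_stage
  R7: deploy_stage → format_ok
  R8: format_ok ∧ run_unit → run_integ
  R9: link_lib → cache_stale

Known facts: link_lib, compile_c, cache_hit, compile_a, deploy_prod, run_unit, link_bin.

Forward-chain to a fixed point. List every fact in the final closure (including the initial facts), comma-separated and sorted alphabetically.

cache_hit, cache_stale, compile_a, compile_c, deploy_prod, deploy_stage, format_ok, gen_docs, link_bin, link_lib, run_integ, run_unit, src_changed, tag_release

Round 1: R5 [compile_a ∧ link_bin → deploy_stage]; R9 [link_lib → cache_stale]. New: deploy_stage, cache_stale.
Round 2: R1 [link_lib ∧ cache_stale → tag_release]; R7 [deploy_stage → format_ok]. New: tag_release, format_ok.
Round 3: R8 [format_ok ∧ run_unit → run_integ]. New: run_integ.
Round 4: R4 [run_integ ∧ cache_stale → src_changed]. New: src_changed.
Round 5: R2 [src_changed → gen_docs]. New: gen_docs.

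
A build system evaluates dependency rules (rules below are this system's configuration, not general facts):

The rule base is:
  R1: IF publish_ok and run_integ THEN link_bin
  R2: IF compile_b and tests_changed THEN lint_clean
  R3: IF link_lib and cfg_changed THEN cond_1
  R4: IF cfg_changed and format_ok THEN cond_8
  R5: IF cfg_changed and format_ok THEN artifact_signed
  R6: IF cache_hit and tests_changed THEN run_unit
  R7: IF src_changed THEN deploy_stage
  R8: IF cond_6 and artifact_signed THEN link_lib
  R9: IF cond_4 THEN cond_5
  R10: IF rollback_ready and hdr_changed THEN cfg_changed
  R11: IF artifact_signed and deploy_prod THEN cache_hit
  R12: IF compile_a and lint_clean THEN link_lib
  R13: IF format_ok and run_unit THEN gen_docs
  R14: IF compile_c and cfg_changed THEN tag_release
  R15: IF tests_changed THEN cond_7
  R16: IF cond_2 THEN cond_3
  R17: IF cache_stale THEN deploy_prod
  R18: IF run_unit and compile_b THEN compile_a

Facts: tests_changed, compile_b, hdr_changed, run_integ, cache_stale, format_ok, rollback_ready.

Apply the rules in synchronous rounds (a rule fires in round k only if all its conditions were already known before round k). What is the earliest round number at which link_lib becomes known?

6

Round 1: R2 [IF compile_b and tests_changed THEN lint_clean]; R10 [IF rollback_ready and hdr_changed THEN cfg_changed]; R15 [IF tests_changed THEN cond_7]; R17 [IF cache_stale THEN deploy_prod]. New: lint_clean, cfg_changed, cond_7, deploy_prod.
Round 2: R4 [IF cfg_changed and format_ok THEN cond_8]; R5 [IF cfg_changed and format_ok THEN artifact_signed]. New: cond_8, artifact_signed.
Round 3: R11 [IF artifact_signed and deploy_prod THEN cache_hit]. New: cache_hit.
Round 4: R6 [IF cache_hit and tests_changed THEN run_unit]. New: run_unit.
Round 5: R13 [IF format_ok and run_unit THEN gen_docs]; R18 [IF run_unit and compile_b THEN compile_a]. New: gen_docs, compile_a.
Round 6: R12 [IF compile_a and lint_clean THEN link_lib]. New: link_lib.
link_lib first appears in round 6.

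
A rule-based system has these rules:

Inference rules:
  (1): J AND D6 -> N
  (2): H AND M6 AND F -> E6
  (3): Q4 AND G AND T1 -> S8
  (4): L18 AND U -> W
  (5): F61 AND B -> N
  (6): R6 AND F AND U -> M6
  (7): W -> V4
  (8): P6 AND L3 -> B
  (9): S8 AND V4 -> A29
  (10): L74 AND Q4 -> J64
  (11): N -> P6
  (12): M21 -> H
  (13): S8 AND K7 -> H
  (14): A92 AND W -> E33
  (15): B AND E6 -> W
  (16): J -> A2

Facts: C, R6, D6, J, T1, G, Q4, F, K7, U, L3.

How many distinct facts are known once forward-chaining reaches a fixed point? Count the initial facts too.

22

Round 1: (1) [J AND D6 -> N]; (3) [Q4 AND G AND T1 -> S8]; (6) [R6 AND F AND U -> M6]; (16) [J -> A2]. New: N, S8, M6, A2.
Round 2: (11) [N -> P6]; (13) [S8 AND K7 -> H]. New: P6, H.
Round 3: (2) [H AND M6 AND F -> E6]; (8) [P6 AND L3 -> B]. New: E6, B.
Round 4: (15) [B AND E6 -> W]. New: W.
Round 5: (7) [W -> V4]. New: V4.
Round 6: (9) [S8 AND V4 -> A29]. New: A29.
Closure: {A2, A29, B, C, D6, E6, F, G, H, J, K7, L3, M6, N, P6, Q4, R6, S8, T1, U, V4, W} — 22 facts.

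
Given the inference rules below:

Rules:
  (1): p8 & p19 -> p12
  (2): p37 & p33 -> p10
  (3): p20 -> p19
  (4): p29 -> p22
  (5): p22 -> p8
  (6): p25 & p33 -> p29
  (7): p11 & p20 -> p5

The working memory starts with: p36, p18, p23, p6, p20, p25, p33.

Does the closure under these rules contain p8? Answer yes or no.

yes

Round 1: (3) [p20 -> p19]; (6) [p25 & p33 -> p29]. Adds p19, p29.
Round 2: (4) [p29 -> p22]. Adds p22.
Round 3: (5) [p22 -> p8]. Adds p8.
Round 4: (1) [p8 & p19 -> p12]. Adds p12.
p8 appears in round 3, so it is derivable.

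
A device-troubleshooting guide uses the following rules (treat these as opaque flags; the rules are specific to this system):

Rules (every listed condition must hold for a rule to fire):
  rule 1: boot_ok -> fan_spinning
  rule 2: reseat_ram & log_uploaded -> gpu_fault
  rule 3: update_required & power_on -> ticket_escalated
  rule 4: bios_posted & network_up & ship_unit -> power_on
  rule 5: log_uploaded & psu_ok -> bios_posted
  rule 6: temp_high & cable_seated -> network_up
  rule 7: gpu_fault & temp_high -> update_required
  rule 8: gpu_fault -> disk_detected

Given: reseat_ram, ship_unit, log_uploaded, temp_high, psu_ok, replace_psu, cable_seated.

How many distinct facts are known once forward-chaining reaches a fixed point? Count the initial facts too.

14

[1] rule 2 [reseat_ram & log_uploaded -> gpu_fault]; rule 5 [log_uploaded & psu_ok -> bios_posted]; rule 6 [temp_high & cable_seated -> network_up]. ⇒ new: gpu_fault, bios_posted, network_up.
[2] rule 4 [bios_posted & network_up & ship_unit -> power_on]; rule 7 [gpu_fault & temp_high -> update_required]; rule 8 [gpu_fault -> disk_detected]. ⇒ new: power_on, update_required, disk_detected.
[3] rule 3 [update_required & power_on -> ticket_escalated]. ⇒ new: ticket_escalated.
Closure: {bios_posted, cable_seated, disk_detected, gpu_fault, log_uploaded, network_up, power_on, psu_ok, replace_psu, reseat_ram, ship_unit, temp_high, ticket_escalated, update_required} — 14 facts.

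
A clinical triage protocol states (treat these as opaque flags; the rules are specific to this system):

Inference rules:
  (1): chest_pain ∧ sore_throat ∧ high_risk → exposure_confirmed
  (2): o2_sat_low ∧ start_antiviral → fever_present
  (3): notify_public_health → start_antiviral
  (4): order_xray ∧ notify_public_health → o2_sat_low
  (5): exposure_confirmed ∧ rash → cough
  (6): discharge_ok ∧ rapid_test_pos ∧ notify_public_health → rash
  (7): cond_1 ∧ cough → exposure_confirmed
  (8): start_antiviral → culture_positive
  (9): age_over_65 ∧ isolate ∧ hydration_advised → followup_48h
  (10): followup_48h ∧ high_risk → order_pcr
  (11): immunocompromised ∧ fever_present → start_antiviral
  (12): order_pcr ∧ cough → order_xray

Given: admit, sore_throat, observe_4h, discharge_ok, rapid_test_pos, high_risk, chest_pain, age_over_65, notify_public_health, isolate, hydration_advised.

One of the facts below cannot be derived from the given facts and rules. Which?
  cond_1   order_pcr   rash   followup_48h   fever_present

Round 1 — (1), (3), (6), (9), derive exposure_confirmed, start_antiviral, rash, followup_48h.
Round 2 — (5), (8), (10), derive cough, culture_positive, order_pcr.
Round 3 — (12), derive order_xray.
Round 4 — (4), derive o2_sat_low.
Round 5 — (2), derive fever_present.
Derived: fever_present (round 5), followup_48h (round 1), order_pcr (round 2), rash (round 1). cond_1 never appears in any round.

cond_1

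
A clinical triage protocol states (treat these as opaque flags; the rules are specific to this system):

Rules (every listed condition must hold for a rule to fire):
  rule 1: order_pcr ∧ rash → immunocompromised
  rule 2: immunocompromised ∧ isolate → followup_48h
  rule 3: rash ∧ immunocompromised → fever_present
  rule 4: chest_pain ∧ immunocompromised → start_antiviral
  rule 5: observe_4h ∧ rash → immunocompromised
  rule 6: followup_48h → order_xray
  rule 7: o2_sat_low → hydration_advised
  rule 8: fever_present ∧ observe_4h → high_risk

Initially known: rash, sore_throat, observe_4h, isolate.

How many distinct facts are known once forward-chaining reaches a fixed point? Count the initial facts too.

Round 1: rule 5 [observe_4h ∧ rash → immunocompromised]. Adds immunocompromised.
Round 2: rule 2 [immunocompromised ∧ isolate → followup_48h]; rule 3 [rash ∧ immunocompromised → fever_present]. Adds followup_48h, fever_present.
Round 3: rule 6 [followup_48h → order_xray]; rule 8 [fever_present ∧ observe_4h → high_risk]. Adds order_xray, high_risk.
Closure: {fever_present, followup_48h, high_risk, immunocompromised, isolate, observe_4h, order_xray, rash, sore_throat} — 9 facts.

9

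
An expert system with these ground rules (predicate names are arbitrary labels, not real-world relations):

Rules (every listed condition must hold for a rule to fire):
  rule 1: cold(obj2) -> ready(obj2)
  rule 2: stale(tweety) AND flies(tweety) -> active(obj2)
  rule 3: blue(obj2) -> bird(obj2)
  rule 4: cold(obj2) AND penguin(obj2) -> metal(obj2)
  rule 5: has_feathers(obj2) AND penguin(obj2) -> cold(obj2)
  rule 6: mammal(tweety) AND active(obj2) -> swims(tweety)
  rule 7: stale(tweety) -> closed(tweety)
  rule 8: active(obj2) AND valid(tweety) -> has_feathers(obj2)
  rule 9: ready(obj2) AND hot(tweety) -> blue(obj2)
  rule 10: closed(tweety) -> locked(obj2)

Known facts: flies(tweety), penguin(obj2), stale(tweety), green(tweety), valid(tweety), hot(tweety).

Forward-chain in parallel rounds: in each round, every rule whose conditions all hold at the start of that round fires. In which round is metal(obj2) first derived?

Round 1: rule 2 [stale(tweety) AND flies(tweety) -> active(obj2)]; rule 7 [stale(tweety) -> closed(tweety)]. Adds active(obj2), closed(tweety).
Round 2: rule 8 [active(obj2) AND valid(tweety) -> has_feathers(obj2)]; rule 10 [closed(tweety) -> locked(obj2)]. Adds has_feathers(obj2), locked(obj2).
Round 3: rule 5 [has_feathers(obj2) AND penguin(obj2) -> cold(obj2)]. Adds cold(obj2).
Round 4: rule 1 [cold(obj2) -> ready(obj2)]; rule 4 [cold(obj2) AND penguin(obj2) -> metal(obj2)]. Adds ready(obj2), metal(obj2).
metal(obj2) first appears in round 4.

4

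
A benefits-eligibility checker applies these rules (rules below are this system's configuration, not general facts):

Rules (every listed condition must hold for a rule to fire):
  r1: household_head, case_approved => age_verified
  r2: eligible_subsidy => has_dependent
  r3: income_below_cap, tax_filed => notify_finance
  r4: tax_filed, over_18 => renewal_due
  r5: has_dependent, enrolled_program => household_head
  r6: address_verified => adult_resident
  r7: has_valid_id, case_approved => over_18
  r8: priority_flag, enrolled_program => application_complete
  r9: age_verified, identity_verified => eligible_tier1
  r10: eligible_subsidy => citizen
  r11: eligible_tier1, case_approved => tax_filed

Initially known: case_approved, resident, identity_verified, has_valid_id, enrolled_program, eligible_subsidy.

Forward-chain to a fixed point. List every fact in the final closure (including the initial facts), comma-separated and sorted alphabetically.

age_verified, case_approved, citizen, eligible_subsidy, eligible_tier1, enrolled_program, has_dependent, has_valid_id, household_head, identity_verified, over_18, renewal_due, resident, tax_filed

Round 1 — r2, r7, r10, derive has_dependent, over_18, citizen.
Round 2 — r5, derive household_head.
Round 3 — r1, derive age_verified.
Round 4 — r9, derive eligible_tier1.
Round 5 — r11, derive tax_filed.
Round 6 — r4, derive renewal_due.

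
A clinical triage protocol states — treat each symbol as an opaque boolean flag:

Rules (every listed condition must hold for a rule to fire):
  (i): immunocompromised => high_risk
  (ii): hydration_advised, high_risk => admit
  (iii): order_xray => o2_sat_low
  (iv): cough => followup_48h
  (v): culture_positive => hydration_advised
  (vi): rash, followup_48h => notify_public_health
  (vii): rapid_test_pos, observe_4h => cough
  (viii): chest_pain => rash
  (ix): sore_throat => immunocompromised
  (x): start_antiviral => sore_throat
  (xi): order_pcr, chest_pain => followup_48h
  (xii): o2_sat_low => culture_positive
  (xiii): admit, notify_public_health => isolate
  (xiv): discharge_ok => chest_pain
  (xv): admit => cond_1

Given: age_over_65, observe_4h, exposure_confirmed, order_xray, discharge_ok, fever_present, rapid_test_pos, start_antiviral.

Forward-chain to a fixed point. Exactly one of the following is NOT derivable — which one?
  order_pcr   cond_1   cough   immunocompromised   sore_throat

order_pcr

[1] (iii) [order_xray => o2_sat_low]; (vii) [rapid_test_pos, observe_4h => cough]; (x) [start_antiviral => sore_throat]; (xiv) [discharge_ok => chest_pain]. ⇒ new: o2_sat_low, cough, sore_throat, chest_pain.
[2] (iv) [cough => followup_48h]; (viii) [chest_pain => rash]; (ix) [sore_throat => immunocompromised]; (xii) [o2_sat_low => culture_positive]. ⇒ new: followup_48h, rash, immunocompromised, culture_positive.
[3] (i) [immunocompromised => high_risk]; (v) [culture_positive => hydration_advised]; (vi) [rash, followup_48h => notify_public_health]. ⇒ new: high_risk, hydration_advised, notify_public_health.
[4] (ii) [hydration_advised, high_risk => admit]. ⇒ new: admit.
[5] (xiii) [admit, notify_public_health => isolate]; (xv) [admit => cond_1]. ⇒ new: isolate, cond_1.
Derived: immunocompromised (round 2), cough (round 1), sore_throat (round 1), cond_1 (round 5). order_pcr never appears in any round.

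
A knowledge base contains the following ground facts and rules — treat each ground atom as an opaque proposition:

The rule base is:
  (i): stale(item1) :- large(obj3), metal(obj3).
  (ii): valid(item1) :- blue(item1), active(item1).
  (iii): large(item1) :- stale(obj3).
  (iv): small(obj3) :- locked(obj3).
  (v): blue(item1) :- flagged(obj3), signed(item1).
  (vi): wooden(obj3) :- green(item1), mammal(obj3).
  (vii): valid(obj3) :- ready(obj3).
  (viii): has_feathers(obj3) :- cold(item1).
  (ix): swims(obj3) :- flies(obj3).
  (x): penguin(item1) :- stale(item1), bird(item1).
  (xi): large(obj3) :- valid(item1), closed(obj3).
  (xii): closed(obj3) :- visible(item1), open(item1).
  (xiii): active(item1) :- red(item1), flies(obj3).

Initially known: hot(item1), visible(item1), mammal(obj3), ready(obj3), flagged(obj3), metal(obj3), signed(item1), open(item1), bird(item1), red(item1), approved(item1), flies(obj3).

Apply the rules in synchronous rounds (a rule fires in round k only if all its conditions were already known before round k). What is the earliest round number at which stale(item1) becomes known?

[1] (v) [blue(item1) :- flagged(obj3), signed(item1).]; (vii) [valid(obj3) :- ready(obj3).]; (ix) [swims(obj3) :- flies(obj3).]; (xii) [closed(obj3) :- visible(item1), open(item1).]; (xiii) [active(item1) :- red(item1), flies(obj3).]. ⇒ new: blue(item1), valid(obj3), swims(obj3), closed(obj3), active(item1).
[2] (ii) [valid(item1) :- blue(item1), active(item1).]. ⇒ new: valid(item1).
[3] (xi) [large(obj3) :- valid(item1), closed(obj3).]. ⇒ new: large(obj3).
[4] (i) [stale(item1) :- large(obj3), metal(obj3).]. ⇒ new: stale(item1).
stale(item1) first appears in round 4.

4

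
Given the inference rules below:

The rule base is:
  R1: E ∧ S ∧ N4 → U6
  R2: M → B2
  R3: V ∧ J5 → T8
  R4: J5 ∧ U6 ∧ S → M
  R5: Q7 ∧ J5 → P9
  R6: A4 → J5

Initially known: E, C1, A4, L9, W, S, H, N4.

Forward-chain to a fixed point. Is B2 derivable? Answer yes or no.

[1] R1 [E ∧ S ∧ N4 → U6]; R6 [A4 → J5]. ⇒ new: U6, J5.
[2] R4 [J5 ∧ U6 ∧ S → M]. ⇒ new: M.
[3] R2 [M → B2]. ⇒ new: B2.
B2 appears in round 3, so it is derivable.

yes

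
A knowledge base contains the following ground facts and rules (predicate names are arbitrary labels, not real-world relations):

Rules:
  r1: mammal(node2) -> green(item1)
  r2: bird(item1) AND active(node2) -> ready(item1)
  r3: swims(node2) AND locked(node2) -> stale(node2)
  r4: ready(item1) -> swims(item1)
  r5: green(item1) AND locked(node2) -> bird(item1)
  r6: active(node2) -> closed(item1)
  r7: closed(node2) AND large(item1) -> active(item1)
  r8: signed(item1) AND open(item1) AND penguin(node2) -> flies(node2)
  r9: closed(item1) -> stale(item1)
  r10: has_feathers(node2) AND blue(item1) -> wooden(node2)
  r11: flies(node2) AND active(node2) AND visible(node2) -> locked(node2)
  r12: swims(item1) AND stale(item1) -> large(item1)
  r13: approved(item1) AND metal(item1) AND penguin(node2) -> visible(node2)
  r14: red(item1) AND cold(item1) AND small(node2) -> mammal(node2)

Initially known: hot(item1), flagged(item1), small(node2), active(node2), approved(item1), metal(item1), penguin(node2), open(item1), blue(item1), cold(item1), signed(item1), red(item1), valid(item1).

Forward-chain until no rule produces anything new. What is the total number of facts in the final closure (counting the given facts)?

24

Round 1: r6 [active(node2) -> closed(item1)]; r8 [signed(item1) AND open(item1) AND penguin(node2) -> flies(node2)]; r13 [approved(item1) AND metal(item1) AND penguin(node2) -> visible(node2)]; r14 [red(item1) AND cold(item1) AND small(node2) -> mammal(node2)]. New: closed(item1), flies(node2), visible(node2), mammal(node2).
Round 2: r1 [mammal(node2) -> green(item1)]; r9 [closed(item1) -> stale(item1)]; r11 [flies(node2) AND active(node2) AND visible(node2) -> locked(node2)]. New: green(item1), stale(item1), locked(node2).
Round 3: r5 [green(item1) AND locked(node2) -> bird(item1)]. New: bird(item1).
Round 4: r2 [bird(item1) AND active(node2) -> ready(item1)]. New: ready(item1).
Round 5: r4 [ready(item1) -> swims(item1)]. New: swims(item1).
Round 6: r12 [swims(item1) AND stale(item1) -> large(item1)]. New: large(item1).
Closure: {active(node2), approved(item1), bird(item1), blue(item1), closed(item1), cold(item1), flagged(item1), flies(node2), green(item1), hot(item1), large(item1), locked(node2), mammal(node2), metal(item1), open(item1), penguin(node2), ready(item1), red(item1), signed(item1), small(node2), stale(item1), swims(item1), valid(item1), visible(node2)} — 24 facts.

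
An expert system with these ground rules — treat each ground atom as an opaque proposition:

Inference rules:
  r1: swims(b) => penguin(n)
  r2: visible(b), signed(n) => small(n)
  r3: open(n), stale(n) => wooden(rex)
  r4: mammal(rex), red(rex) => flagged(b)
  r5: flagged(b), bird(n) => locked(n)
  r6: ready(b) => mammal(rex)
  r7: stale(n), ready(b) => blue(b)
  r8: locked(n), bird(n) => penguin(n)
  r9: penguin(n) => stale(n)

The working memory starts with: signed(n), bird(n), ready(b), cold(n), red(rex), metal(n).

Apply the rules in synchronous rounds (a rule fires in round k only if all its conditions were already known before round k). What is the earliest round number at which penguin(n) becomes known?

Round 1 fires r6, giving mammal(rex).
Round 2 fires r4, giving flagged(b).
Round 3 fires r5, giving locked(n).
Round 4 fires r8, giving penguin(n).
penguin(n) first appears in round 4.

4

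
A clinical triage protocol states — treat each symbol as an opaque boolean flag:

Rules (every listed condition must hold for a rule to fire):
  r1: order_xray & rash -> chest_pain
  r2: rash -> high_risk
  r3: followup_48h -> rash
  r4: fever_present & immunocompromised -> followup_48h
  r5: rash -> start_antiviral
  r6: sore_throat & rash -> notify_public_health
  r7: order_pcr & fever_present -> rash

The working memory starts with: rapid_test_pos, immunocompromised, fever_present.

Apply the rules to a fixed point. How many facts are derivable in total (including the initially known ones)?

[1] r4 [fever_present & immunocompromised -> followup_48h]. ⇒ new: followup_48h.
[2] r3 [followup_48h -> rash]. ⇒ new: rash.
[3] r2 [rash -> high_risk]; r5 [rash -> start_antiviral]. ⇒ new: high_risk, start_antiviral.
Closure: {fever_present, followup_48h, high_risk, immunocompromised, rapid_test_pos, rash, start_antiviral} — 7 facts.

7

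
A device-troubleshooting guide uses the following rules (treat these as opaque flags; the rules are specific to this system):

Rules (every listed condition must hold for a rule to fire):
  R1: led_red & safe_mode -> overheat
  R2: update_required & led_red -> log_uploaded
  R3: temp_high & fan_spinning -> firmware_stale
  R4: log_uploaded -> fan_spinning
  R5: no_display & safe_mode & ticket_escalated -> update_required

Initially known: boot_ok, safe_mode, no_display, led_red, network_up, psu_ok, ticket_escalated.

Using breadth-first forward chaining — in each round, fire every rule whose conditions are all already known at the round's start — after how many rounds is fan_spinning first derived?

Round 1: R1 [led_red & safe_mode -> overheat]; R5 [no_display & safe_mode & ticket_escalated -> update_required]. Adds overheat, update_required.
Round 2: R2 [update_required & led_red -> log_uploaded]. Adds log_uploaded.
Round 3: R4 [log_uploaded -> fan_spinning]. Adds fan_spinning.
fan_spinning first appears in round 3.

3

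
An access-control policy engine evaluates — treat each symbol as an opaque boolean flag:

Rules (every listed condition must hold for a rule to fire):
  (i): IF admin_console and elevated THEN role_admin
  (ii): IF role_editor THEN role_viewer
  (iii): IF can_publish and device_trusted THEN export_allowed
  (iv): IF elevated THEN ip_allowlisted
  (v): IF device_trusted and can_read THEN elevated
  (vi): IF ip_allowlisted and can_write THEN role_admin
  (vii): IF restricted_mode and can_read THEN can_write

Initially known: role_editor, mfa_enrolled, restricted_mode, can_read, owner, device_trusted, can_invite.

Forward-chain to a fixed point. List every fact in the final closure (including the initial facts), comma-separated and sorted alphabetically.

Round 1: (ii) [IF role_editor THEN role_viewer]; (v) [IF device_trusted and can_read THEN elevated]; (vii) [IF restricted_mode and can_read THEN can_write]. Adds role_viewer, elevated, can_write.
Round 2: (iv) [IF elevated THEN ip_allowlisted]. Adds ip_allowlisted.
Round 3: (vi) [IF ip_allowlisted and can_write THEN role_admin]. Adds role_admin.

can_invite, can_read, can_write, device_trusted, elevated, ip_allowlisted, mfa_enrolled, owner, restricted_mode, role_admin, role_editor, role_viewer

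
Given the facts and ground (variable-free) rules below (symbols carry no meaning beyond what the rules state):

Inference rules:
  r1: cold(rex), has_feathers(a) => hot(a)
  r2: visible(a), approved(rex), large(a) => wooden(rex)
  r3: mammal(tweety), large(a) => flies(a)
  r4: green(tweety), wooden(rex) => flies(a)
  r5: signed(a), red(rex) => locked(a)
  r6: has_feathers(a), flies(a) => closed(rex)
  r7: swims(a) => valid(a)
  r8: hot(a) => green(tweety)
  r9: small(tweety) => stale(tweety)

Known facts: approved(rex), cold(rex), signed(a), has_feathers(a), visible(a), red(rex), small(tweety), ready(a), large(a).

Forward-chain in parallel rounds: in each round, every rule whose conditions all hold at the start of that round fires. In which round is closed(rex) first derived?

4

Round 1 — r1, r2, r5, r9, derive hot(a), wooden(rex), locked(a), stale(tweety).
Round 2 — r8, derive green(tweety).
Round 3 — r4, derive flies(a).
Round 4 — r6, derive closed(rex).
closed(rex) first appears in round 4.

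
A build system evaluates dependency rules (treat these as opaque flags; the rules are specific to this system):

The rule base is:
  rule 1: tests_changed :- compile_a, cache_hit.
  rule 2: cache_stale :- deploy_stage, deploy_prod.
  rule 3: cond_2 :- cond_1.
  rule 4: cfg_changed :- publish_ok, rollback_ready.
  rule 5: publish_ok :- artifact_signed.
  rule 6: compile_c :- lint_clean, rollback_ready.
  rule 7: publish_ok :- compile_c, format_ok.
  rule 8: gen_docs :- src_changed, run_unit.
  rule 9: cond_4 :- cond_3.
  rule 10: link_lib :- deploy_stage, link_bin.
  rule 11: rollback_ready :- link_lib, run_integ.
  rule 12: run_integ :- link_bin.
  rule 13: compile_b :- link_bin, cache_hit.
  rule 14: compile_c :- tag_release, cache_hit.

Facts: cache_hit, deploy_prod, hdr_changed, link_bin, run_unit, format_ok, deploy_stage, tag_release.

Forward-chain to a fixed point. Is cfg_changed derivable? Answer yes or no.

yes

Round 1 fires rule 2, rule 10, rule 12, rule 13, rule 14, giving cache_stale, link_lib, run_integ, compile_b, compile_c.
Round 2 fires rule 7, rule 11, giving publish_ok, rollback_ready.
Round 3 fires rule 4, giving cfg_changed.
cfg_changed appears in round 3, so it is derivable.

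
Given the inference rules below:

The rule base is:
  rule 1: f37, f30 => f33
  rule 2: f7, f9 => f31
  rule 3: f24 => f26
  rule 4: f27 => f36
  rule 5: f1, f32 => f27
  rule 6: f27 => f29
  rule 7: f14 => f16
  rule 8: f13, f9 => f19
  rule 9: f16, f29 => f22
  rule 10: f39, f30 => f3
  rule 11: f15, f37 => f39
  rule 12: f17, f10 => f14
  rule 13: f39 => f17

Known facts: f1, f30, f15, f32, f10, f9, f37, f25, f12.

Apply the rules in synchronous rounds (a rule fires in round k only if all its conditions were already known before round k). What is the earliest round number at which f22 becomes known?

5

Round 1 fires rule 1, rule 5, rule 11, giving f33, f27, f39.
Round 2 fires rule 4, rule 6, rule 10, rule 13, giving f36, f29, f3, f17.
Round 3 fires rule 12, giving f14.
Round 4 fires rule 7, giving f16.
Round 5 fires rule 9, giving f22.
f22 first appears in round 5.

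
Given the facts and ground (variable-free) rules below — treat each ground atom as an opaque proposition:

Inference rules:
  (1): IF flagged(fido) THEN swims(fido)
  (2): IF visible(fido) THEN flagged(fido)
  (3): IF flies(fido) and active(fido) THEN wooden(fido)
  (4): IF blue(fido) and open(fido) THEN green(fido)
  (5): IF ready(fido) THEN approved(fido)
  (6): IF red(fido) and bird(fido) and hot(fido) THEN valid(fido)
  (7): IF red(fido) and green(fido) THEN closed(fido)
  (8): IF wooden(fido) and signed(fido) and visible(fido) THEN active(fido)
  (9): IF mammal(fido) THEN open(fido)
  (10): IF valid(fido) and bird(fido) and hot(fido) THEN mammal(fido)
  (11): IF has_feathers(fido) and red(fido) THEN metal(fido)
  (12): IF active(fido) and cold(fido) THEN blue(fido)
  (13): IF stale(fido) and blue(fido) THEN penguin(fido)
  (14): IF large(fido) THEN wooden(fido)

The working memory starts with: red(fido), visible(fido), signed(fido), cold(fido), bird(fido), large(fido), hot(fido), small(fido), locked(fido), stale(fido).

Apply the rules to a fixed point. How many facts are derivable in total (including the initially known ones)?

21

Round 1 — (2), (6), (14), derive flagged(fido), valid(fido), wooden(fido).
Round 2 — (1), (8), (10), derive swims(fido), active(fido), mammal(fido).
Round 3 — (9), (12), derive open(fido), blue(fido).
Round 4 — (4), (13), derive green(fido), penguin(fido).
Round 5 — (7), derive closed(fido).
Closure: {active(fido), bird(fido), blue(fido), closed(fido), cold(fido), flagged(fido), green(fido), hot(fido), large(fido), locked(fido), mammal(fido), open(fido), penguin(fido), red(fido), signed(fido), small(fido), stale(fido), swims(fido), valid(fido), visible(fido), wooden(fido)} — 21 facts.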